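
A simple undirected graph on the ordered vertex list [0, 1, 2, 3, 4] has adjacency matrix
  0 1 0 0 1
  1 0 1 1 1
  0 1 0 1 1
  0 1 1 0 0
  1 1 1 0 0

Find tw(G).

A width-2 tree decomposition is:
Bags: B1 = {1, 2, 4}  B2 = {1, 2, 3}  B3 = {0, 1, 4}
Tree: B1–B2, B1–B3
The largest bag has 3 vertices, giving width 2; this decomposition certifies tw(G) ≤ 2. Conversely, {0, 1, 4} is a clique of size 3, and the vertices of any clique must share a bag in every tree decomposition; so some bag has ≥ 3 vertices and tw(G) ≥ 2. Hence tw(G) = 2 exactly.

2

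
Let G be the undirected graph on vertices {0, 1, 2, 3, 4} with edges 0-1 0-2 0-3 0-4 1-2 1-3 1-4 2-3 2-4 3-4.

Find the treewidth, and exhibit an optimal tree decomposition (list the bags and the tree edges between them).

A single bag containing all 5 vertices is trivially a valid decomposition of width 4. Conversely, {0, 1, 2, 3, 4} is a clique of size 5, and the vertices of any clique must share a bag in every tree decomposition; so some bag has ≥ 5 vertices and tw(G) ≥ 4. Therefore the treewidth is 4.

Treewidth 4.
One optimal decomposition is:
Bags: B1 = {0, 1, 2, 3, 4}
Tree: (single bag)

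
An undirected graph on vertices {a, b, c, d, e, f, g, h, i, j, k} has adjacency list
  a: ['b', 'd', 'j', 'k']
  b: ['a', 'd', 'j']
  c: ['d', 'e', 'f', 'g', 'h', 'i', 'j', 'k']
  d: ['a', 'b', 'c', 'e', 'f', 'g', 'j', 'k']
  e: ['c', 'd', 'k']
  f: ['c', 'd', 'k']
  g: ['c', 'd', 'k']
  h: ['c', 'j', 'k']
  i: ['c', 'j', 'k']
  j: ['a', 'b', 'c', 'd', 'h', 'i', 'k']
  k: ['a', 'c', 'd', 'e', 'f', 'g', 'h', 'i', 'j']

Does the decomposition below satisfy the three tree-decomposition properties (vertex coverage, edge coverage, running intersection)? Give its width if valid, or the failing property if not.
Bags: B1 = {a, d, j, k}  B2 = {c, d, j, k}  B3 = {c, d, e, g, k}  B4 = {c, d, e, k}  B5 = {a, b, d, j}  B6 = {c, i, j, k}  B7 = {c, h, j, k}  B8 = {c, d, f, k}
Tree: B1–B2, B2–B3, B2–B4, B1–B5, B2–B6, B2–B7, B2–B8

No — bags containing vertex e are not connected in the tree.

A tree decomposition must satisfy three properties: every vertex lies in some bag; for every edge, both endpoints lie together in some bag; and for every vertex, the bags containing it form a connected subtree. Here bags containing vertex e are not connected in the tree, so the decomposition is invalid.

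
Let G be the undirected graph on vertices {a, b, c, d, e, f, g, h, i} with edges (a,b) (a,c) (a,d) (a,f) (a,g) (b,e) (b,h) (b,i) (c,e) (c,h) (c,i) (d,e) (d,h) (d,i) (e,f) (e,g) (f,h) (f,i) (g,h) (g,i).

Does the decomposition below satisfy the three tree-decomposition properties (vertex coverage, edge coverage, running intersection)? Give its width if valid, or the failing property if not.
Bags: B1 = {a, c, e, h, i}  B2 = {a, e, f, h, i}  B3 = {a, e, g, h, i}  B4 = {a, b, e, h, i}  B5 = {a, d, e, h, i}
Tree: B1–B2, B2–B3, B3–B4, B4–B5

Yes; width 4.

Checking the three conditions: (i) the bags cover all of {a, b, c, d, e, f, g, h, i}; (ii) for each edge, some bag contains both endpoints; (iii) the bags containing any fixed vertex form a subtree. All hold, so the decomposition is valid with width 5 − 1 = 4.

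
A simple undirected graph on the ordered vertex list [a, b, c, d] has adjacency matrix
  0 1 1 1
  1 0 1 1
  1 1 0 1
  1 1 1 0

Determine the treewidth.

3

A width-3 tree decomposition is:
Bags: B1 = {a, b, c, d}
Tree: (single bag)
With just one bag of size 4, the width is 4 − 1 = 3, so tw(G) ≤ 3. For the lower bound, the 4 vertices {a, b, c, d} are pairwise adjacent, and any tree decomposition puts a clique entirely inside one bag — forcing width ≥ 3. Hence tw(G) = 3 exactly.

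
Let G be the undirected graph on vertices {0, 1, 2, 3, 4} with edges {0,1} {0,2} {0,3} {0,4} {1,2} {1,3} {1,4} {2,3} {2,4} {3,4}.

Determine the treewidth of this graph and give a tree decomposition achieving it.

Treewidth 4.
One such decomposition:
Bags: B1 = {0, 1, 2, 3, 4}
Tree: (single bag)

With just one bag of size 5, the width is 5 − 1 = 4, so tw(G) ≤ 4. For the lower bound, the 5 vertices {0, 1, 2, 3, 4} are pairwise adjacent, and any tree decomposition puts a clique entirely inside one bag — forcing width ≥ 4. Hence tw(G) = 4 exactly.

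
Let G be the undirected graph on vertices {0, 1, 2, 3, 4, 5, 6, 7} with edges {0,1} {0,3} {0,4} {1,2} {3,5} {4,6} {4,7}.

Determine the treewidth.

1

A width-1 tree decomposition is:
Bags: B1 = {0, 4}  B2 = {4, 7}  B3 = {0, 1}  B4 = {4, 6}  B5 = {0, 3}  B6 = {1, 2}  B7 = {3, 5}
Tree: B1–B2, B1–B3, B1–B4, B1–B5, B3–B6, B5–B7
Every bag has size at most 2, so the width is 2 − 1 = 1 and tw(G) ≤ 1. Since G has at least one edge (e.g. 0–4), it is not an edgeless graph, so tw(G) ≥ 1. Therefore the treewidth is 1.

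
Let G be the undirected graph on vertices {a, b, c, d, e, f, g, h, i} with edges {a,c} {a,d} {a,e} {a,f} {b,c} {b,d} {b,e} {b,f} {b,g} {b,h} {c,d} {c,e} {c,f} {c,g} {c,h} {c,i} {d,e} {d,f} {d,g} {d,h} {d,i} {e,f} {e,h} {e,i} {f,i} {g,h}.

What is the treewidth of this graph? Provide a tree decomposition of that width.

Treewidth 4.
One optimal decomposition is:
Bags: B1 = {b, c, d, e, h}  B2 = {b, c, d, e, f}  B3 = {b, c, d, g, h}  B4 = {c, d, e, f, i}  B5 = {a, c, d, e, f}
Tree: B1–B2, B1–B3, B2–B4, B2–B5

Each bag holds 5 vertices, so the decomposition has width 4, which upper-bounds the treewidth. For the lower bound, the 5 vertices {b, c, d, g, h} are pairwise adjacent, and any tree decomposition puts a clique entirely inside one bag — forcing width ≥ 4. Therefore the treewidth is 4.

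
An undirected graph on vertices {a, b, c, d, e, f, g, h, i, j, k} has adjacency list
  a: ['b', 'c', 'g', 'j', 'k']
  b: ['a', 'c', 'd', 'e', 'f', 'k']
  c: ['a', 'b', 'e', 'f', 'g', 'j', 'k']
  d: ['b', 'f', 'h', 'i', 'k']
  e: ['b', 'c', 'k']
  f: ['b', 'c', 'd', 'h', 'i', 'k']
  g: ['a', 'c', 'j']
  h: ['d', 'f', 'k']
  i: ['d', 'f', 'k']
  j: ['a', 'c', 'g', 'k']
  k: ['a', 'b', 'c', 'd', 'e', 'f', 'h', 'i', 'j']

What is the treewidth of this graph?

A width-3 tree decomposition is:
Bags: B1 = {b, c, f, k}  B2 = {a, b, c, k}  B3 = {b, d, f, k}  B4 = {d, f, h, k}  B5 = {d, f, i, k}  B6 = {a, c, j, k}  B7 = {a, c, g, j}  B8 = {b, c, e, k}
Tree: B1–B2, B1–B3, B3–B4, B3–B5, B2–B6, B6–B7, B1–B8
The largest bag has 4 vertices, giving width 3; this decomposition certifies tw(G) ≤ 3. Conversely, {a, c, g, j} is a clique of size 4, and the vertices of any clique must share a bag in every tree decomposition; so some bag has ≥ 4 vertices and tw(G) ≥ 3. The upper and lower bounds meet at 3, so that is the treewidth.

3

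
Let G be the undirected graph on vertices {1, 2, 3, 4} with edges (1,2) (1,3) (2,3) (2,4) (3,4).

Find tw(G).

2

A width-2 tree decomposition is:
Bags: B1 = {1, 2, 3}  B2 = {2, 3, 4}
Tree: B1–B2
The largest bag has 3 vertices, giving width 2; this decomposition certifies tw(G) ≤ 2. For the lower bound, the 3 vertices {1, 2, 3} are pairwise adjacent, and any tree decomposition puts a clique entirely inside one bag — forcing width ≥ 2. Combining the bounds, tw(G) = 2.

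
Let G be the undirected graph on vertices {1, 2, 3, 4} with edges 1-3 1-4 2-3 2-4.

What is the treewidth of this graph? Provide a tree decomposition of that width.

Treewidth 2.
One such decomposition:
Bags: B1 = {2, 3, 4}  B2 = {1, 3, 4}
Tree: B1–B2

Each bag holds 3 vertices, so the decomposition has width 2, which upper-bounds the treewidth. For the lower bound, G contains the cycle 3–2–4–1–3, so G is not a forest; only forests have treewidth ≤ 1, hence tw(G) ≥ 2. Hence tw(G) = 2 exactly.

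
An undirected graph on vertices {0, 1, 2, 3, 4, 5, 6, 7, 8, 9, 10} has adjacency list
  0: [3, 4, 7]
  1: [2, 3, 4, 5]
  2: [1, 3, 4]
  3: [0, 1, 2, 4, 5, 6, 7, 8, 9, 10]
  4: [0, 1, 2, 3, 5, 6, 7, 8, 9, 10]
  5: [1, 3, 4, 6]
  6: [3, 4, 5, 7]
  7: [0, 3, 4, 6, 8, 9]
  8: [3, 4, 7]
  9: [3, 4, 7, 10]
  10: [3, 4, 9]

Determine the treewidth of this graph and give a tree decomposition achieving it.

Treewidth 3.
One optimal decomposition is:
Bags: B1 = {3, 4, 6, 7}  B2 = {3, 4, 7, 8}  B3 = {3, 4, 5, 6}  B4 = {3, 4, 7, 9}  B5 = {1, 3, 4, 5}  B6 = {3, 4, 9, 10}  B7 = {1, 2, 3, 4}  B8 = {0, 3, 4, 7}
Tree: B1–B2, B1–B3, B2–B4, B3–B5, B4–B6, B5–B7, B4–B8

Every bag has size at most 4, so the width is 4 − 1 = 3 and tw(G) ≤ 3. Conversely, {1, 2, 3, 4} is a clique of size 4, and the vertices of any clique must share a bag in every tree decomposition; so some bag has ≥ 4 vertices and tw(G) ≥ 3. Therefore the treewidth is 3.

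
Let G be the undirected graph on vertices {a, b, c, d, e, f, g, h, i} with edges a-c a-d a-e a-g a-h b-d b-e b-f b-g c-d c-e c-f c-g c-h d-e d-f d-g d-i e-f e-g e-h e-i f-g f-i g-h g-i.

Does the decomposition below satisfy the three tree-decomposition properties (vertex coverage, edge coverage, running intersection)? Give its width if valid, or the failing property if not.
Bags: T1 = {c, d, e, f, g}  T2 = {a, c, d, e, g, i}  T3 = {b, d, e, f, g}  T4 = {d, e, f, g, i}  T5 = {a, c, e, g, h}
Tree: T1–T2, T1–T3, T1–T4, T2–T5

A tree decomposition must satisfy three properties: every vertex lies in some bag; for every edge, both endpoints lie together in some bag; and for every vertex, the bags containing it form a connected subtree. Here bags containing vertex i are not connected in the tree, so the decomposition is invalid.

No — bags containing vertex i are not connected in the tree.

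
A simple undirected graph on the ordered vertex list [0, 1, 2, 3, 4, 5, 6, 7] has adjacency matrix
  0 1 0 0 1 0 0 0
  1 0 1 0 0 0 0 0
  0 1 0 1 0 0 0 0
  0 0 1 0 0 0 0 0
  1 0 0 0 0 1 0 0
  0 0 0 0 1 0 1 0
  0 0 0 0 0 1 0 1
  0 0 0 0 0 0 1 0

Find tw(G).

1

A width-1 tree decomposition is:
Bags: B1 = {6, 7}  B2 = {5, 6}  B3 = {4, 5}  B4 = {0, 4}  B5 = {0, 1}  B6 = {1, 2}  B7 = {2, 3}
Tree: B1–B2, B2–B3, B3–B4, B4–B5, B5–B6, B6–B7
Every bag has size at most 2, so the width is 2 − 1 = 1 and tw(G) ≤ 1. Any graph with an edge has treewidth ≥ 1, and G has the edge 7–6. Therefore the treewidth is 1.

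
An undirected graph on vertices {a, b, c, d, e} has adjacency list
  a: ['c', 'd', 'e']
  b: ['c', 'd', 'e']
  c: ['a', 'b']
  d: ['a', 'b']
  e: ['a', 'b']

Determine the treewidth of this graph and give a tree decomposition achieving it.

Treewidth 2.
One such decomposition:
Bags: B1 = {a, b, c}  B2 = {a, b, e}  B3 = {a, b, d}
Tree: B1–B2, B2–B3

Each bag holds 3 vertices, so the decomposition has width 2, which upper-bounds the treewidth. For the lower bound, G contains the cycle a–c–b–e–a, so G is not a forest; only forests have treewidth ≤ 1, hence tw(G) ≥ 2. The upper and lower bounds meet at 2, so that is the treewidth.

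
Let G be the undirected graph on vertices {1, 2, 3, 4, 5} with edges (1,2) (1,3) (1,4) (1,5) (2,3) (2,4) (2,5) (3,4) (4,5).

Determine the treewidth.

3

A width-3 tree decomposition is:
Bags: B1 = {1, 2, 4, 5}  B2 = {1, 2, 3, 4}
Tree: B1–B2
Each bag holds 4 vertices, so the decomposition has width 3, which upper-bounds the treewidth. Conversely, {1, 2, 3, 4} is a clique of size 4, and the vertices of any clique must share a bag in every tree decomposition; so some bag has ≥ 4 vertices and tw(G) ≥ 3. Hence tw(G) = 3 exactly.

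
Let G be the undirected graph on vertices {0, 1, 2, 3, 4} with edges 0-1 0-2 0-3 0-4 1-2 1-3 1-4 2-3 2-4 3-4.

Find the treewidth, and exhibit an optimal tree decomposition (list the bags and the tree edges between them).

Treewidth 4.
One such decomposition:
Bags: B1 = {0, 1, 2, 3, 4}
Tree: (single bag)

A single bag containing all 5 vertices is trivially a valid decomposition of width 4. On the other hand G contains the 5-clique {0, 1, 2, 3, 4}. A clique must lie in a single bag of any decomposition, so no decomposition can have width below 4. Combining the bounds, tw(G) = 4.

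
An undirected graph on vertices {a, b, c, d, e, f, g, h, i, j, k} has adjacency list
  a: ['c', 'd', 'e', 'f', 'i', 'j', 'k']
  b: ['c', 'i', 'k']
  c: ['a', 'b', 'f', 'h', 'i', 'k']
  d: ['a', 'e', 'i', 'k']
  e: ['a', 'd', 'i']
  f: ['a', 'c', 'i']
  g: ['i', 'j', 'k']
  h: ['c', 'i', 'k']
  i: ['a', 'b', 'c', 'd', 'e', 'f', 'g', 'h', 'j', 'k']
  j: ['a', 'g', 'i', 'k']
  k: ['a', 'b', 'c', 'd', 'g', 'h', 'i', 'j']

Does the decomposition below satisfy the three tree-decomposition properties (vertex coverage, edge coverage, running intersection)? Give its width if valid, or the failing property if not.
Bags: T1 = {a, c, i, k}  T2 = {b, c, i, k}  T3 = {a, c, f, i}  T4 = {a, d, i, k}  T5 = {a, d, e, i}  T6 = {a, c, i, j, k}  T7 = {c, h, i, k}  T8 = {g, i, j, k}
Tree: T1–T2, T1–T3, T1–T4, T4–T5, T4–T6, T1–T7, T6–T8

A tree decomposition must satisfy three properties: every vertex lies in some bag; for every edge, both endpoints lie together in some bag; and for every vertex, the bags containing it form a connected subtree. Here bags containing vertex c are not connected in the tree, so the decomposition is invalid.

No — bags containing vertex c are not connected in the tree.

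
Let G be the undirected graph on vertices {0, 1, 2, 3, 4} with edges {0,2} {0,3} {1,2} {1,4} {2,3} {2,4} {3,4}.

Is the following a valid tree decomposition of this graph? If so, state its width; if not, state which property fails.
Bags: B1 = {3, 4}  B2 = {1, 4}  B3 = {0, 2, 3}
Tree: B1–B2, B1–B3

A tree decomposition must satisfy three properties: every vertex lies in some bag; for every edge, both endpoints lie together in some bag; and for every vertex, the bags containing it form a connected subtree. Here edge (2,4) lies in no bag, so the decomposition is invalid.

No — edge (2,4) lies in no bag.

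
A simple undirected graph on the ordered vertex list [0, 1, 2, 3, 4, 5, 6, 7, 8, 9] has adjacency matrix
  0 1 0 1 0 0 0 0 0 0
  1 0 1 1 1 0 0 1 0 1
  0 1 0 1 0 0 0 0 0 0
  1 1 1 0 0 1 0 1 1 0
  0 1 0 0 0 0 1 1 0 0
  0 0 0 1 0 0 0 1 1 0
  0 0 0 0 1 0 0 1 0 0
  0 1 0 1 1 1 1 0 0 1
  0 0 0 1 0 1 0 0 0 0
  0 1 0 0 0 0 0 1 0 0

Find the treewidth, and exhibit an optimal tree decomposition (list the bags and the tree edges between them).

Treewidth 2.
One optimal decomposition is:
Bags: B1 = {1, 4, 7}  B2 = {1, 3, 7}  B3 = {3, 5, 7}  B4 = {3, 5, 8}  B5 = {0, 1, 3}  B6 = {1, 2, 3}  B7 = {1, 7, 9}  B8 = {4, 6, 7}
Tree: B1–B2, B2–B3, B3–B4, B2–B5, B5–B6, B2–B7, B1–B8

The largest bag has 3 vertices, giving width 2; this decomposition certifies tw(G) ≤ 2. On the other hand G contains the 3-clique {3, 5, 8}. A clique must lie in a single bag of any decomposition, so no decomposition can have width below 2. Hence tw(G) = 2 exactly.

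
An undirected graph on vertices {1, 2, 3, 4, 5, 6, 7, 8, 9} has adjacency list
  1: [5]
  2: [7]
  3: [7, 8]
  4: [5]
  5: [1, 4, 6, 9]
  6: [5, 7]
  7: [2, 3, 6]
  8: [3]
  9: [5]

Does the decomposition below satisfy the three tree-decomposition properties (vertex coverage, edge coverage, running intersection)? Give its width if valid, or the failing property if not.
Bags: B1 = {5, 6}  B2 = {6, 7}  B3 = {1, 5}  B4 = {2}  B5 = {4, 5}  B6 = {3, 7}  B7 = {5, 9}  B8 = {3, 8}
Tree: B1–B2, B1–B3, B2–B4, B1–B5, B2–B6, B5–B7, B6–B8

No — edge (7,2) lies in no bag.

A tree decomposition must satisfy three properties: every vertex lies in some bag; for every edge, both endpoints lie together in some bag; and for every vertex, the bags containing it form a connected subtree. Here edge (7,2) lies in no bag, so the decomposition is invalid.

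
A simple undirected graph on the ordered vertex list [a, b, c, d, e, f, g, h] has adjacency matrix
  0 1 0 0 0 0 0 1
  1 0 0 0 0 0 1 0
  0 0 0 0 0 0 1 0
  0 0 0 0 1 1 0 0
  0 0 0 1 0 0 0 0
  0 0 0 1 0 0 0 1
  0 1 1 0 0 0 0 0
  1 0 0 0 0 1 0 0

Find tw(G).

1

A width-1 tree decomposition is:
Bags: B1 = {d, e}  B2 = {d, f}  B3 = {f, h}  B4 = {a, h}  B5 = {a, b}  B6 = {b, g}  B7 = {c, g}
Tree: B1–B2, B2–B3, B3–B4, B4–B5, B5–B6, B6–B7
Every bag has size at most 2, so the width is 2 − 1 = 1 and tw(G) ≤ 1. Since G has at least one edge (e.g. e–d), it is not an edgeless graph, so tw(G) ≥ 1. The upper and lower bounds meet at 1, so that is the treewidth.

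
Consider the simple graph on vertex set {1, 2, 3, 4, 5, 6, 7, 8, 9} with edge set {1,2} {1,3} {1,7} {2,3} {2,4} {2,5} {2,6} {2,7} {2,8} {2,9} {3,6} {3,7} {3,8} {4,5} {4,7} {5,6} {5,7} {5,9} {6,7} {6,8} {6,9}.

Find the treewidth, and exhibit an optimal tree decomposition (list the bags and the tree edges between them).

Each bag holds 4 vertices, so the decomposition has width 3, which upper-bounds the treewidth. Conversely, {1, 2, 3, 7} is a clique of size 4, and the vertices of any clique must share a bag in every tree decomposition; so some bag has ≥ 4 vertices and tw(G) ≥ 3. The upper and lower bounds meet at 3, so that is the treewidth.

Treewidth 3.
One optimal decomposition is:
Bags: B1 = {2, 3, 6, 7}  B2 = {2, 5, 6, 7}  B3 = {2, 4, 5, 7}  B4 = {2, 5, 6, 9}  B5 = {1, 2, 3, 7}  B6 = {2, 3, 6, 8}
Tree: B1–B2, B2–B3, B2–B4, B1–B5, B1–B6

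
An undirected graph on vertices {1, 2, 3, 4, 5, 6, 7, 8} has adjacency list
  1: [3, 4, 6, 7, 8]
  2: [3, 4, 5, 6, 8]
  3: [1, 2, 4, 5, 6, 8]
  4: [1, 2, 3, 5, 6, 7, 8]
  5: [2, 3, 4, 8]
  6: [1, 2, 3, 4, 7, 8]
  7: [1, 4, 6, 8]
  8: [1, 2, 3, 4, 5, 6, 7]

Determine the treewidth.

A width-4 tree decomposition is:
Bags: B1 = {2, 3, 4, 6, 8}  B2 = {1, 3, 4, 6, 8}  B3 = {2, 3, 4, 5, 8}  B4 = {1, 4, 6, 7, 8}
Tree: B1–B2, B1–B3, B2–B4
The largest bag has 5 vertices, giving width 4; this decomposition certifies tw(G) ≤ 4. On the other hand G contains the 5-clique {1, 3, 4, 6, 8}. A clique must lie in a single bag of any decomposition, so no decomposition can have width below 4. Hence tw(G) = 4 exactly.

4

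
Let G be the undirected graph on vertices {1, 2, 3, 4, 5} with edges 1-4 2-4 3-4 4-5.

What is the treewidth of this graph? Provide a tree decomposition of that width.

Treewidth 1.
One such decomposition:
Bags: B1 = {4, 5}  B2 = {3, 4}  B3 = {2, 4}  B4 = {1, 4}
Tree: B1–B2, B2–B3, B3–B4

The largest bag has 2 vertices, giving width 1; this decomposition certifies tw(G) ≤ 1. Any graph with an edge has treewidth ≥ 1, and G has the edge 4–5. Hence tw(G) = 1 exactly.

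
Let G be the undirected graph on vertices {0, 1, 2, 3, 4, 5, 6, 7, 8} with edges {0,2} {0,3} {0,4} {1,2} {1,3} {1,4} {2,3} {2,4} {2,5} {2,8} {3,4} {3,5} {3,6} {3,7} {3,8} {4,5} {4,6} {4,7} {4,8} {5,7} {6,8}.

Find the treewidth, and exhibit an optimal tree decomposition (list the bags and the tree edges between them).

Every bag has size at most 4, so the width is 4 − 1 = 3 and tw(G) ≤ 3. On the other hand G contains the 4-clique {0, 2, 3, 4}. A clique must lie in a single bag of any decomposition, so no decomposition can have width below 3. Hence tw(G) = 3 exactly.

Treewidth 3.
Bags: B1 = {2, 3, 4, 8}  B2 = {2, 3, 4, 5}  B3 = {3, 4, 5, 7}  B4 = {1, 2, 3, 4}  B5 = {3, 4, 6, 8}  B6 = {0, 2, 3, 4}
Tree: B1–B2, B2–B3, B1–B4, B1–B5, B1–B6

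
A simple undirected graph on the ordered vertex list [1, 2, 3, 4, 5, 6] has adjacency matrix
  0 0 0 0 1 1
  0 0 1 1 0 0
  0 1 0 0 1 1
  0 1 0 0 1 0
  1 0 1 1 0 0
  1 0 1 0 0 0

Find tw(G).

2

A width-2 tree decomposition is:
Bags: B1 = {2, 4, 5}  B2 = {2, 3, 5}  B3 = {1, 3, 5}  B4 = {1, 3, 6}
Tree: B1–B2, B2–B3, B3–B4
Every bag has size at most 3, so the width is 3 − 1 = 2 and tw(G) ≤ 2. For the lower bound, G contains the cycle 4–2–3–5–4, so G is not a forest; only forests have treewidth ≤ 1, hence tw(G) ≥ 2. Therefore the treewidth is 2.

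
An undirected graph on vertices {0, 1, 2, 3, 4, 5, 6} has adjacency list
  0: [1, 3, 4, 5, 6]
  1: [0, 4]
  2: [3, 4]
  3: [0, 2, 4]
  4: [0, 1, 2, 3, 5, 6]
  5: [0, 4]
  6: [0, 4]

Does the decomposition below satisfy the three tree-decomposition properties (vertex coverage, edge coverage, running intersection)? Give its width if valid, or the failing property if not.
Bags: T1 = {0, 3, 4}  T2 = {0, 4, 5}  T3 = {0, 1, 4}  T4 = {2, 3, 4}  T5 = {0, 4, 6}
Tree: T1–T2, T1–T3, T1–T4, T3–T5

Yes; width 2.

Vertex coverage: the bags together contain {0, 1, 2, 3, 4, 5, 6}, the full vertex set. Edge coverage: each edge of G has both endpoints in at least one bag. Running intersection: for every vertex, the bags containing it form a connected subtree. All three properties hold, so this is a valid tree decomposition of width max|bag| − 1 = 2, and hence tw(G) ≤ 2.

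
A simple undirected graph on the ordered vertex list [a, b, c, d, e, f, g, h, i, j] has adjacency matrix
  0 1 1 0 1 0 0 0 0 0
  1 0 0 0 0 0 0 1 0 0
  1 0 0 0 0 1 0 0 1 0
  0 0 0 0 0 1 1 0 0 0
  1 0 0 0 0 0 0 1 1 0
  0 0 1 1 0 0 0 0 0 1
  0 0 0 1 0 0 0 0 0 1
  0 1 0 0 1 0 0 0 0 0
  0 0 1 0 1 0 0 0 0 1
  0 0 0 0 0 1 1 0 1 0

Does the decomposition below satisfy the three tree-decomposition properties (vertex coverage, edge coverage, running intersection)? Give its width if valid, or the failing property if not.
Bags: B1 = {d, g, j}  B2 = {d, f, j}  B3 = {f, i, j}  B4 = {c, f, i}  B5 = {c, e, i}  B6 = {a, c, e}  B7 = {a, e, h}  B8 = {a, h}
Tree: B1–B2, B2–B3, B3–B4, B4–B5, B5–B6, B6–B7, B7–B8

No — vertex b appears in no bag.

A tree decomposition must satisfy three properties: every vertex lies in some bag; for every edge, both endpoints lie together in some bag; and for every vertex, the bags containing it form a connected subtree. Here vertex b appears in no bag, so the decomposition is invalid.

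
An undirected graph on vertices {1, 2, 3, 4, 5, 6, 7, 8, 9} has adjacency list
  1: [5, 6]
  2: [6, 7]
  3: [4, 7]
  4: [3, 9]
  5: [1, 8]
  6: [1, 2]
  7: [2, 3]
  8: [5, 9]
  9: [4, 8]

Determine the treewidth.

A width-2 tree decomposition is:
Bags: B1 = {1, 5, 6}  B2 = {2, 5, 6}  B3 = {2, 5, 7}  B4 = {3, 5, 7}  B5 = {3, 4, 5}  B6 = {4, 5, 9}  B7 = {5, 8, 9}
Tree: B1–B2, B2–B3, B3–B4, B4–B5, B5–B6, B6–B7
Every bag has size at most 3, so the width is 3 − 1 = 2 and tw(G) ≤ 2. Since 5–1–6–2–7–3–4–9–8–5 is a cycle in G, G is not acyclic. Forests are exactly the graphs of treewidth ≤ 1, so tw(G) ≥ 2. Therefore the treewidth is 2.

2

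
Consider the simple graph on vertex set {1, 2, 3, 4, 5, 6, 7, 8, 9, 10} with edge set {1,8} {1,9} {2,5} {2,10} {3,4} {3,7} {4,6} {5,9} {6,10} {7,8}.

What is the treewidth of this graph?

2

A width-2 tree decomposition is:
Bags: B1 = {1, 8, 9}  B2 = {5, 8, 9}  B3 = {2, 5, 8}  B4 = {2, 8, 10}  B5 = {6, 8, 10}  B6 = {4, 6, 8}  B7 = {3, 4, 8}  B8 = {3, 7, 8}
Tree: B1–B2, B2–B3, B3–B4, B4–B5, B5–B6, B6–B7, B7–B8
Every bag has size at most 3, so the width is 3 − 1 = 2 and tw(G) ≤ 2. The edges 8–1–9–5–2–10–6–4–3–7–8 form a cycle, so G is not a tree and its treewidth is at least 2. Therefore the treewidth is 2.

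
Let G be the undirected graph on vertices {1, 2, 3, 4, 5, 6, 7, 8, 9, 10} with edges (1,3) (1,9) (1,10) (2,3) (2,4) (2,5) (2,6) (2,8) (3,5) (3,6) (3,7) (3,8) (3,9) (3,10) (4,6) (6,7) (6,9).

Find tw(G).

A width-2 tree decomposition is:
Bags: B1 = {3, 6, 9}  B2 = {1, 3, 9}  B3 = {3, 6, 7}  B4 = {2, 3, 6}  B5 = {2, 3, 5}  B6 = {1, 3, 10}  B7 = {2, 3, 8}  B8 = {2, 4, 6}
Tree: B1–B2, B1–B3, B3–B4, B4–B5, B2–B6, B5–B7, B4–B8
The largest bag has 3 vertices, giving width 2; this decomposition certifies tw(G) ≤ 2. For the lower bound, the 3 vertices {1, 3, 9} are pairwise adjacent, and any tree decomposition puts a clique entirely inside one bag — forcing width ≥ 2. The upper and lower bounds meet at 2, so that is the treewidth.

2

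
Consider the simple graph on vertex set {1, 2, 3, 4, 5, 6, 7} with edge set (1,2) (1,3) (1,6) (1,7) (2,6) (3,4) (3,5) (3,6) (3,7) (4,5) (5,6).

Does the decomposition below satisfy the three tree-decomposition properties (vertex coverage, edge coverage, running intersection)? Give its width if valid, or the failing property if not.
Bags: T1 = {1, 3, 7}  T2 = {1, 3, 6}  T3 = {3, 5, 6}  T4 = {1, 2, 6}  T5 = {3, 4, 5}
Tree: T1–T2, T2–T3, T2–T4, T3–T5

Yes; width 2.

Vertex coverage: the bags together contain {1, 2, 3, 4, 5, 6, 7}, the full vertex set. Edge coverage: each edge of G has both endpoints in at least one bag. Running intersection: for every vertex, the bags containing it form a connected subtree. All three properties hold, so this is a valid tree decomposition of width max|bag| − 1 = 2, and hence tw(G) ≤ 2.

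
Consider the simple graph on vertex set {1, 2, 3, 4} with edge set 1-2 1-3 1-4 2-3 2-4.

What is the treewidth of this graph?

A width-2 tree decomposition is:
Bags: B1 = {1, 2, 3}  B2 = {1, 2, 4}
Tree: B1–B2
The largest bag has 3 vertices, giving width 2; this decomposition certifies tw(G) ≤ 2. For the lower bound, the 3 vertices {1, 2, 3} are pairwise adjacent, and any tree decomposition puts a clique entirely inside one bag — forcing width ≥ 2. Hence tw(G) = 2 exactly.

2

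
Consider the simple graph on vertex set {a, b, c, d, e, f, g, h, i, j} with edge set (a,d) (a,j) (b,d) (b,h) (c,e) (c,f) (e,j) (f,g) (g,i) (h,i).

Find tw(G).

2

A width-2 tree decomposition is:
Bags: B1 = {b, d, h}  B2 = {a, d, h}  B3 = {a, h, j}  B4 = {e, h, j}  B5 = {c, e, h}  B6 = {c, f, h}  B7 = {f, g, h}  B8 = {g, h, i}
Tree: B1–B2, B2–B3, B3–B4, B4–B5, B5–B6, B6–B7, B7–B8
Each bag holds 3 vertices, so the decomposition has width 2, which upper-bounds the treewidth. For the lower bound, G contains the cycle h–b–d–a–j–e–c–f–g–i–h, so G is not a forest; only forests have treewidth ≤ 1, hence tw(G) ≥ 2. The upper and lower bounds meet at 2, so that is the treewidth.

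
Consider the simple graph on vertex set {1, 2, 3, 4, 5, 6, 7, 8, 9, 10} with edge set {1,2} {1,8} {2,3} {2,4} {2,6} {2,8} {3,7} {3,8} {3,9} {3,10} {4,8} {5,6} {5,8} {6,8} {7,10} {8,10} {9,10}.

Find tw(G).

A width-2 tree decomposition is:
Bags: B1 = {2, 3, 8}  B2 = {1, 2, 8}  B3 = {3, 8, 10}  B4 = {2, 6, 8}  B5 = {5, 6, 8}  B6 = {3, 7, 10}  B7 = {3, 9, 10}  B8 = {2, 4, 8}
Tree: B1–B2, B1–B3, B2–B4, B4–B5, B3–B6, B3–B7, B2–B8
Each bag holds 3 vertices, so the decomposition has width 2, which upper-bounds the treewidth. For the lower bound, the 3 vertices {1, 2, 8} are pairwise adjacent, and any tree decomposition puts a clique entirely inside one bag — forcing width ≥ 2. Hence tw(G) = 2 exactly.

2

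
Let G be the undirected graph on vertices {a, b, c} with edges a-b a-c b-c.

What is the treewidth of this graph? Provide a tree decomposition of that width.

Treewidth 2.
One optimal decomposition is:
Bags: B1 = {a, b, c}
Tree: (single bag)

With just one bag of size 3, the width is 3 − 1 = 2, so tw(G) ≤ 2. For the lower bound, the 3 vertices {a, b, c} are pairwise adjacent, and any tree decomposition puts a clique entirely inside one bag — forcing width ≥ 2. Combining the bounds, tw(G) = 2.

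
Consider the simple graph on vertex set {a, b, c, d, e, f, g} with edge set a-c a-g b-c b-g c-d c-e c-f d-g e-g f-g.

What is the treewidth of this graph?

2

A width-2 tree decomposition is:
Bags: B1 = {a, c, g}  B2 = {c, e, g}  B3 = {c, f, g}  B4 = {c, d, g}  B5 = {b, c, g}
Tree: B1–B2, B2–B3, B3–B4, B4–B5
Every bag has size at most 3, so the width is 3 − 1 = 2 and tw(G) ≤ 2. For the lower bound, G contains the cycle c–a–g–e–c, so G is not a forest; only forests have treewidth ≤ 1, hence tw(G) ≥ 2. Therefore the treewidth is 2.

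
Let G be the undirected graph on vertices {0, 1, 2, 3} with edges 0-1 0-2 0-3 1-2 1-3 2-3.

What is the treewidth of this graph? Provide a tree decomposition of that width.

Treewidth 3.
One optimal decomposition is:
Bags: B1 = {0, 1, 2, 3}
Tree: (single bag)

A single bag containing all 4 vertices is trivially a valid decomposition of width 3. On the other hand G contains the 4-clique {0, 1, 2, 3}. A clique must lie in a single bag of any decomposition, so no decomposition can have width below 3. Therefore the treewidth is 3.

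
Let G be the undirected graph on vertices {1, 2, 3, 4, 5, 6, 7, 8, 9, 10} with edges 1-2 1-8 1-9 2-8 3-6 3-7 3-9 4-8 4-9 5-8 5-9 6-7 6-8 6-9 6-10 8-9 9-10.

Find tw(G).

2

A width-2 tree decomposition is:
Bags: B1 = {6, 8, 9}  B2 = {1, 8, 9}  B3 = {5, 8, 9}  B4 = {1, 2, 8}  B5 = {4, 8, 9}  B6 = {6, 9, 10}  B7 = {3, 6, 9}  B8 = {3, 6, 7}
Tree: B1–B2, B1–B3, B2–B4, B3–B5, B1–B6, B1–B7, B7–B8
Every bag has size at most 3, so the width is 3 − 1 = 2 and tw(G) ≤ 2. On the other hand G contains the 3-clique {1, 8, 9}. A clique must lie in a single bag of any decomposition, so no decomposition can have width below 2. Combining the bounds, tw(G) = 2.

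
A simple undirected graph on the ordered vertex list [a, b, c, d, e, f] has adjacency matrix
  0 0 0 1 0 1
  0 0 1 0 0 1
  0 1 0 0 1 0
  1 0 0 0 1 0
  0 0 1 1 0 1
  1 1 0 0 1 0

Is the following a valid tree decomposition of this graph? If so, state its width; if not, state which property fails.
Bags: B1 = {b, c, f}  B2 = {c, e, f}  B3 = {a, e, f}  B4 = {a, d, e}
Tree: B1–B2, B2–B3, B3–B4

Checking the three conditions: (i) the bags cover all of {a, b, c, d, e, f}; (ii) for each edge, some bag contains both endpoints; (iii) the bags containing any fixed vertex form a subtree. All hold, so the decomposition is valid with width 3 − 1 = 2.

Yes; width 2.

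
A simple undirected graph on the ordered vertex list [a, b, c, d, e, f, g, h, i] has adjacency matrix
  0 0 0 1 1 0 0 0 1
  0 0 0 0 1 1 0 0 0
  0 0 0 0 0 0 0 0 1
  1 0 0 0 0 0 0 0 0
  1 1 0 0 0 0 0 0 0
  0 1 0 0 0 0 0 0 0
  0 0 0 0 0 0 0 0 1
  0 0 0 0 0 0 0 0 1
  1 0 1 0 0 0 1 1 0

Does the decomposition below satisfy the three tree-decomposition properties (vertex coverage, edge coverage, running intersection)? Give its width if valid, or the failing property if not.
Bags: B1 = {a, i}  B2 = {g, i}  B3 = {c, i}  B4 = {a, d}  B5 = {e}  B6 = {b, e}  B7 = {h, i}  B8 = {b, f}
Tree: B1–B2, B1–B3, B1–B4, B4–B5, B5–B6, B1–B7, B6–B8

No — edge (a,e) lies in no bag.

A tree decomposition must satisfy three properties: every vertex lies in some bag; for every edge, both endpoints lie together in some bag; and for every vertex, the bags containing it form a connected subtree. Here edge (a,e) lies in no bag, so the decomposition is invalid.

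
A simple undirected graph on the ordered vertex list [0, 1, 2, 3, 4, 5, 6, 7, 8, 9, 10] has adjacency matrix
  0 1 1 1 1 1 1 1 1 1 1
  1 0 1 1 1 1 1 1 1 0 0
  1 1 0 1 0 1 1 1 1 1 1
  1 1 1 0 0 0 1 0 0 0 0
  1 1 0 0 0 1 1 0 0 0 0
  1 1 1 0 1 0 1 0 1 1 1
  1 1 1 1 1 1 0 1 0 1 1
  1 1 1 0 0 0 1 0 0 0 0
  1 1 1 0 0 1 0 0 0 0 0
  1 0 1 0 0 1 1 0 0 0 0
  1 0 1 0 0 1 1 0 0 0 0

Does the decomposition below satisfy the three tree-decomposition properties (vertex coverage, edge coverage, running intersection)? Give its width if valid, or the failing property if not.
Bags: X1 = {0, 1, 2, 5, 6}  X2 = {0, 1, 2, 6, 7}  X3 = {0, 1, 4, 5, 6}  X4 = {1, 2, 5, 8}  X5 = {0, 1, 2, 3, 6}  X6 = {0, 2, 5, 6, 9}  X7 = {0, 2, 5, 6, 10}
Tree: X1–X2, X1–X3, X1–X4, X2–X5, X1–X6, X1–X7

No — edge (0,8) lies in no bag.

A tree decomposition must satisfy three properties: every vertex lies in some bag; for every edge, both endpoints lie together in some bag; and for every vertex, the bags containing it form a connected subtree. Here edge (0,8) lies in no bag, so the decomposition is invalid.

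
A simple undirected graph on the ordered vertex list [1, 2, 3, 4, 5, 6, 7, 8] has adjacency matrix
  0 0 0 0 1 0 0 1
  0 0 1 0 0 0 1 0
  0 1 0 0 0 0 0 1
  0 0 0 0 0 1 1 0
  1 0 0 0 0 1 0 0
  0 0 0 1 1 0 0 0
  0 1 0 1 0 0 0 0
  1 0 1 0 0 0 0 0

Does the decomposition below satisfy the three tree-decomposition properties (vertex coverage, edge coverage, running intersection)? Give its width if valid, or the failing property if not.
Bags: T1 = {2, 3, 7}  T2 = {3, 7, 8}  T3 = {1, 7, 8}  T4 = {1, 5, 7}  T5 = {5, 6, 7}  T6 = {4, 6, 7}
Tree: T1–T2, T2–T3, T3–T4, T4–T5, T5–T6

Checking the three conditions: (i) the bags cover all of {1, 2, 3, 4, 5, 6, 7, 8}; (ii) for each edge, some bag contains both endpoints; (iii) the bags containing any fixed vertex form a subtree. All hold, so the decomposition is valid with width 3 − 1 = 2.

Yes; width 2.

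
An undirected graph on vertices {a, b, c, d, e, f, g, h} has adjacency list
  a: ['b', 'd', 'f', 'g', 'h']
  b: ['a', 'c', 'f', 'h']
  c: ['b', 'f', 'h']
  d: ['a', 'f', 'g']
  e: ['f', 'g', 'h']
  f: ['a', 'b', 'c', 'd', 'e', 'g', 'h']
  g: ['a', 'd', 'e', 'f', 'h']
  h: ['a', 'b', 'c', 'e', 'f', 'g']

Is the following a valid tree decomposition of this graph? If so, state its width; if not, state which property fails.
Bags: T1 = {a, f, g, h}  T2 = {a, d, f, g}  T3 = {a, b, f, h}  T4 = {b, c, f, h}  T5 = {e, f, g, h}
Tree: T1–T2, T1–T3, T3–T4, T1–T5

Checking the three conditions: (i) the bags cover all of {a, b, c, d, e, f, g, h}; (ii) for each edge, some bag contains both endpoints; (iii) the bags containing any fixed vertex form a subtree. All hold, so the decomposition is valid with width 4 − 1 = 3.

Yes; width 3.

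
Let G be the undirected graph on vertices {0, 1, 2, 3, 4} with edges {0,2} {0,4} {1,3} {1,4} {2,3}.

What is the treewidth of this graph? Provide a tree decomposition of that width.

Treewidth 2.
One optimal decomposition is:
Bags: B1 = {0, 1, 4}  B2 = {0, 1, 3}  B3 = {0, 2, 3}
Tree: B1–B2, B2–B3

Every bag has size at most 3, so the width is 3 − 1 = 2 and tw(G) ≤ 2. Since 0–4–1–3–2–0 is a cycle in G, G is not acyclic. Forests are exactly the graphs of treewidth ≤ 1, so tw(G) ≥ 2. Therefore the treewidth is 2.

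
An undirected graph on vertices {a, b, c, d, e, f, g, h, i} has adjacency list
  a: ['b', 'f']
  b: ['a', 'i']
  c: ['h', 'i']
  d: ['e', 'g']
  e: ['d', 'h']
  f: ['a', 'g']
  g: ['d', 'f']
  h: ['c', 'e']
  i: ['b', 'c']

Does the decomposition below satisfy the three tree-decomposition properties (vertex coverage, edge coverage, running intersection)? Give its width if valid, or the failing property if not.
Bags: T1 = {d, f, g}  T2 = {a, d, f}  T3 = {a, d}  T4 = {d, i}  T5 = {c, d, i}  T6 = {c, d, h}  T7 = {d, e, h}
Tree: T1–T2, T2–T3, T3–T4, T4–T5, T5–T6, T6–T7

A tree decomposition must satisfy three properties: every vertex lies in some bag; for every edge, both endpoints lie together in some bag; and for every vertex, the bags containing it form a connected subtree. Here vertex b appears in no bag, so the decomposition is invalid.

No — vertex b appears in no bag.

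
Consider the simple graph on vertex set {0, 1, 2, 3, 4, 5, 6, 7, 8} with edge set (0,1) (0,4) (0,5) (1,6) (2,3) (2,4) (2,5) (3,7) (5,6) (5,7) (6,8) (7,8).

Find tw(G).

A width-3 tree decomposition is:
Bags: B1 = {2, 3, 7, 8}  B2 = {2, 5, 7, 8}  B3 = {2, 5, 6, 8}  B4 = {2, 4, 5, 6}  B5 = {0, 4, 5, 6}  B6 = {0, 1, 4, 6}
Tree: B1–B2, B2–B3, B3–B4, B4–B5, B5–B6
The largest bag has 4 vertices, giving width 3; this decomposition certifies tw(G) ≤ 3. For the lower bound: the 4 vertex sets {3,7,8}, {2}, {5}, {0,1,4,6} are disjoint, each induces a connected subgraph, and every pair is joined by at least one edge of G. Contracting each set to a single vertex therefore yields K_{4} as a minor, and since treewidth is minor-monotone, tw(G) ≥ tw(K_{4}) = 3. Hence tw(G) = 3 exactly.

3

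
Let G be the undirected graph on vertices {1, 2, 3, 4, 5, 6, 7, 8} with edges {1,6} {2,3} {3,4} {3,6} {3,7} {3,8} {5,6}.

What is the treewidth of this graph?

1

A width-1 tree decomposition is:
Bags: B1 = {3, 6}  B2 = {5, 6}  B3 = {3, 4}  B4 = {1, 6}  B5 = {3, 8}  B6 = {2, 3}  B7 = {3, 7}
Tree: B1–B2, B1–B3, B2–B4, B3–B5, B3–B6, B6–B7
Each bag holds 2 vertices, so the decomposition has width 1, which upper-bounds the treewidth. Any graph with an edge has treewidth ≥ 1, and G has the edge 3–6. Combining the bounds, tw(G) = 1.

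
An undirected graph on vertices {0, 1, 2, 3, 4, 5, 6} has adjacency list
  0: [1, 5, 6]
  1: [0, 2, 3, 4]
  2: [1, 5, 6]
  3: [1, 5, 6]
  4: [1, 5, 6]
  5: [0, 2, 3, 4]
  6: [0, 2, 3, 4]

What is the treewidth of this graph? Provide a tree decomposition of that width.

The largest bag has 4 vertices, giving width 3; this decomposition certifies tw(G) ≤ 3. For the lower bound: the 4 vertex sets {2,6}, {3,5}, {1}, {4} are disjoint, each induces a connected subgraph, and every pair is joined by at least one edge of G. Contracting each set to a single vertex therefore yields K_{4} as a minor, and since treewidth is minor-monotone, tw(G) ≥ tw(K_{4}) = 3. Combining the bounds, tw(G) = 3.

Treewidth 3.
Bags: B1 = {1, 2, 5, 6}  B2 = {1, 3, 5, 6}  B3 = {1, 4, 5, 6}  B4 = {0, 1, 5, 6}
Tree: B1–B2, B2–B3, B3–B4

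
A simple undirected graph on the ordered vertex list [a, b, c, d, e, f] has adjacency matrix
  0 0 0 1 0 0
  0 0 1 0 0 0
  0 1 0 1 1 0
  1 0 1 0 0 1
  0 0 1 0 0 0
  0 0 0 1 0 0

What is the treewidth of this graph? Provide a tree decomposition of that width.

Each bag holds 2 vertices, so the decomposition has width 1, which upper-bounds the treewidth. Since G has at least one edge (e.g. d–c), it is not an edgeless graph, so tw(G) ≥ 1. Hence tw(G) = 1 exactly.

Treewidth 1.
Bags: B1 = {c, d}  B2 = {d, f}  B3 = {c, e}  B4 = {a, d}  B5 = {b, c}
Tree: B1–B2, B1–B3, B1–B4, B3–B5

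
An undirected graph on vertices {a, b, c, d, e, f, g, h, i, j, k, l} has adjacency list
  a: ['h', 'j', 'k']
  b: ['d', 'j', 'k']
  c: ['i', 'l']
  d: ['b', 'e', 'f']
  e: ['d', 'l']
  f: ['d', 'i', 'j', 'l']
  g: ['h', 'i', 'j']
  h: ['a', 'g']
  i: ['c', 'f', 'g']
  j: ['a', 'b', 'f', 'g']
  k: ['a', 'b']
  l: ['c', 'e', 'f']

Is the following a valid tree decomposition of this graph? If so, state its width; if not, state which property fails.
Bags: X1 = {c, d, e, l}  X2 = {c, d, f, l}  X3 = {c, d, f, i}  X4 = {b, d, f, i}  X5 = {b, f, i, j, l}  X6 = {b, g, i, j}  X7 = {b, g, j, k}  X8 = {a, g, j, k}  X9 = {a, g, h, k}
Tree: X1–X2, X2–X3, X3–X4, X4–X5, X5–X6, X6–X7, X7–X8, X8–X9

No — bags containing vertex l are not connected in the tree.

A tree decomposition must satisfy three properties: every vertex lies in some bag; for every edge, both endpoints lie together in some bag; and for every vertex, the bags containing it form a connected subtree. Here bags containing vertex l are not connected in the tree, so the decomposition is invalid.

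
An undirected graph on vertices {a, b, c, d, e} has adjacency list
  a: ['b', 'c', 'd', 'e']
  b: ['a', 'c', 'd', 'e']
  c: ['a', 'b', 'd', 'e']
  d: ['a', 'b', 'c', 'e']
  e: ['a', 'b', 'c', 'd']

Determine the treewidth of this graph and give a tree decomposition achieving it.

Treewidth 4.
One such decomposition:
Bags: B1 = {a, b, c, d, e}
Tree: (single bag)

A single bag containing all 5 vertices is trivially a valid decomposition of width 4. Conversely, {a, b, c, d, e} is a clique of size 5, and the vertices of any clique must share a bag in every tree decomposition; so some bag has ≥ 5 vertices and tw(G) ≥ 4. Hence tw(G) = 4 exactly.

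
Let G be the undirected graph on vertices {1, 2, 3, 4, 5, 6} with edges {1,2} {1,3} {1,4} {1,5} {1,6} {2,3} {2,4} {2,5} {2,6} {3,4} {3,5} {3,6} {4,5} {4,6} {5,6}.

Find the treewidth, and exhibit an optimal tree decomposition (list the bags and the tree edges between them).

A single bag containing all 6 vertices is trivially a valid decomposition of width 5. Conversely, {1, 2, 3, 4, 5, 6} is a clique of size 6, and the vertices of any clique must share a bag in every tree decomposition; so some bag has ≥ 6 vertices and tw(G) ≥ 5. Therefore the treewidth is 5.

Treewidth 5.
Bags: B1 = {1, 2, 3, 4, 5, 6}
Tree: (single bag)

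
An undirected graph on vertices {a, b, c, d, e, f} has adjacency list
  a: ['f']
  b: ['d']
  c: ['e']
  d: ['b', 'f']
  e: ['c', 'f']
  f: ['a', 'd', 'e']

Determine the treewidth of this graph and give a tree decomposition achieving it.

Treewidth 1.
One such decomposition:
Bags: B1 = {e, f}  B2 = {a, f}  B3 = {d, f}  B4 = {c, e}  B5 = {b, d}
Tree: B1–B2, B1–B3, B1–B4, B3–B5

The largest bag has 2 vertices, giving width 1; this decomposition certifies tw(G) ≤ 1. Since G has at least one edge (e.g. f–e), it is not an edgeless graph, so tw(G) ≥ 1. The upper and lower bounds meet at 1, so that is the treewidth.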